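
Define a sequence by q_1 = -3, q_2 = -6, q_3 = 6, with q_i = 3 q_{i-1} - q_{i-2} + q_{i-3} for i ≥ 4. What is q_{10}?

8166

q_4 = 3·6 - (-6) + (-3) = 21
q_5 = 3·21 - 6 + (-6) = 51
q_6 = 3·51 - 21 + 6 = 138
q_7 = 3·138 - 51 + 21 = 384
q_8 = 3·384 - 138 + 51 = 1065
q_9 = 3·1065 - 384 + 138 = 2949
q_{10} = 3·2949 - 1065 + 384 = 8166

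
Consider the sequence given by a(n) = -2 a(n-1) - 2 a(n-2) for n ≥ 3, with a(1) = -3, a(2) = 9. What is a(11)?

a(3) = -2*9 - 2*(-3) = -12
a(4) = -2*(-12) - 2*9 = 6
a(5) = -2*6 - 2*(-12) = 12
a(6) = -2*12 - 2*6 = -36
a(7) = -2*(-36) - 2*12 = 48
a(8) = -2*48 - 2*(-36) = -24
a(9) = -2*(-24) - 2*48 = -48
a(10) = -2*(-48) - 2*(-24) = 144
a(11) = -2*144 - 2*(-48) = -192

-192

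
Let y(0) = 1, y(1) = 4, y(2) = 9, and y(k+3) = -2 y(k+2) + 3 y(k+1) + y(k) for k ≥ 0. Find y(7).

y(3) = -2(9) + 3(4) + 1 = -5
y(4) = -2(-5) + 3(9) + 4 = 41
y(5) = -2(41) + 3(-5) + 9 = -88
y(6) = -2(-88) + 3(41) + (-5) = 294
y(7) = -2(294) + 3(-88) + 41 = -811

-811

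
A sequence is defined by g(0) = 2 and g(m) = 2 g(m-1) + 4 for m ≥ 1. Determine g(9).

g(1) = 2(2) + 4 = 8
g(2) = 2(8) + 4 = 20
g(3) = 2(20) + 4 = 44
g(4) = 2(44) + 4 = 92
g(5) = 2(92) + 4 = 188
g(6) = 2(188) + 4 = 380
g(7) = 2(380) + 4 = 764
g(8) = 2(764) + 4 = 1532
g(9) = 2(1532) + 4 = 3068

3068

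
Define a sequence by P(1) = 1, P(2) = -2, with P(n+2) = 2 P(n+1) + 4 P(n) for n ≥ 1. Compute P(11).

-21504

P(3) = 2(-2) + 4(1) = 0
P(4) = 2(0) + 4(-2) = -8
P(5) = 2(-8) + 4(0) = -16
P(6) = 2(-16) + 4(-8) = -64
P(7) = 2(-64) + 4(-16) = -192
P(8) = 2(-192) + 4(-64) = -640
P(9) = 2(-640) + 4(-192) = -2048
P(10) = 2(-2048) + 4(-640) = -6656
P(11) = 2(-6656) + 4(-2048) = -21504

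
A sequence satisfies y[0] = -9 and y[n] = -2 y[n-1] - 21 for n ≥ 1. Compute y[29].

1073741817

The fixed point is -21/(1 + 2) = -7, so y[n] + 7 = -2(y[n-1] + 7).
Hence y[n] = -2·(-2)^n - 7.
y[29] = -2·(-2)^{29} - 7 = -2·-536870912 - 7 = 1073741817.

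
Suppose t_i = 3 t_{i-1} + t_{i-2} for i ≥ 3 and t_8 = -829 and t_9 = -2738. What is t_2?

Rearranging, t_{i-2} = t_i - 3 t_{i-1}.
t_7 = -2738 - 3·(-829) = -251
t_6 = -829 - 3·(-251) = -76
t_5 = -251 - 3·(-76) = -23
t_4 = -76 - 3·(-23) = -7
t_3 = -23 - 3·(-7) = -2
t_2 = -7 - 3·(-2) = -1

-1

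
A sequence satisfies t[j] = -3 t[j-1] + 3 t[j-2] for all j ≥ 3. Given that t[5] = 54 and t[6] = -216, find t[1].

Rearranging, t[j-2] = (t[j] + 3 t[j-1]) / 3.
t[4] = (-216 + 3*54) / 3 = -54/3 = -18
t[3] = (54 + 3*(-18)) / 3 = 0/3 = 0
t[2] = (-18 + 3*0) / 3 = -18/3 = -6
t[1] = (0 + 3*(-6)) / 3 = -18/3 = -6

-6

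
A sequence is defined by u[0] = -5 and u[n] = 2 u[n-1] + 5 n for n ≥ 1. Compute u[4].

u[1] = 2*(-5) + 5 = -5
u[2] = 2*(-5) + 10 = 0
u[3] = 2*0 + 15 = 15
u[4] = 2*15 + 20 = 50

50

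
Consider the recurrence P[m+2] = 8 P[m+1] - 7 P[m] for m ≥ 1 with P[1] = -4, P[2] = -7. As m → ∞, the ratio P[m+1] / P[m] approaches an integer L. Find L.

The characteristic equation is r^2 - 8r + 7 = 0, which factors as (r - 7)(r - 1) = 0.
So the roots are 7 and 1. Since |7| > |1| and the coefficient of 7^m is non-zero, the ratio tends to 7.

7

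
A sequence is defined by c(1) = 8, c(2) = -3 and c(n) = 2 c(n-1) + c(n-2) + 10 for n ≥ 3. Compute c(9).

c(3) = 2*(-3) + 8 + 10 = 12
c(4) = 2*12 + (-3) + 10 = 31
c(5) = 2*31 + 12 + 10 = 84
c(6) = 2*84 + 31 + 10 = 209
c(7) = 2*209 + 84 + 10 = 512
c(8) = 2*512 + 209 + 10 = 1243
c(9) = 2*1243 + 512 + 10 = 3008

3008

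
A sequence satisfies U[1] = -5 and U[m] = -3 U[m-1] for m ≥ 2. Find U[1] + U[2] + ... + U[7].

U[2] = -3(-5) = 15
U[3] = -3(15) = -45
U[4] = -3(-45) = 135
U[5] = -3(135) = -405
U[6] = -3(-405) = 1215
U[7] = -3(1215) = -3645
Sum = (-5) + 15 + (-45) + 135 + (-405) + 1215 + (-3645) = -2735

-2735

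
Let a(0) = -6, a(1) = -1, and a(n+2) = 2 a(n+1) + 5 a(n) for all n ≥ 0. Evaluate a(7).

-11449

a(2) = 2(-1) + 5(-6) = -32
a(3) = 2(-32) + 5(-1) = -69
a(4) = 2(-69) + 5(-32) = -298
a(5) = 2(-298) + 5(-69) = -941
a(6) = 2(-941) + 5(-298) = -3372
a(7) = 2(-3372) + 5(-941) = -11449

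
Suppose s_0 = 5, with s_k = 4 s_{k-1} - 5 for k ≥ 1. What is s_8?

218455

s_1 = 4(5) - 5 = 15
s_2 = 4(15) - 5 = 55
s_3 = 4(55) - 5 = 215
s_4 = 4(215) - 5 = 855
s_5 = 4(855) - 5 = 3415
s_6 = 4(3415) - 5 = 13655
s_7 = 4(13655) - 5 = 54615
s_8 = 4(54615) - 5 = 218455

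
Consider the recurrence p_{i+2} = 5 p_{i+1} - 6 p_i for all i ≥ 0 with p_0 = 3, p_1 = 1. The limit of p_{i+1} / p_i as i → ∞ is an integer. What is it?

3

The characteristic equation is r^2 - 5r + 6 = 0, which factors as (r - 3)(r - 2) = 0.
So the roots are 3 and 2. Since |3| > |2| and the coefficient of 3^i is non-zero, the ratio tends to 3.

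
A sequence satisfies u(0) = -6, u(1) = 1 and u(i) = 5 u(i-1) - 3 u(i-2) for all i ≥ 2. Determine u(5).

u(2) = 5*1 - 3*(-6) = 23
u(3) = 5*23 - 3*1 = 112
u(4) = 5*112 - 3*23 = 491
u(5) = 5*491 - 3*112 = 2119

2119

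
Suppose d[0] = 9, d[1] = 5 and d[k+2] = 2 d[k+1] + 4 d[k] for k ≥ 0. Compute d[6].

4160

d[2] = 2·5 + 4·9 = 46
d[3] = 2·46 + 4·5 = 112
d[4] = 2·112 + 4·46 = 408
d[5] = 2·408 + 4·112 = 1264
d[6] = 2·1264 + 4·408 = 4160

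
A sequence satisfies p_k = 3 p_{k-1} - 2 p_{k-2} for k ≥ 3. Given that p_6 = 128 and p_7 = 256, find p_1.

4

Rearranging, p_{k-2} = (p_k - 3 p_{k-1}) / -2.
p_5 = (256 - 3*128) / -2 = -128/-2 = 64
p_4 = (128 - 3*64) / -2 = -64/-2 = 32
p_3 = (64 - 3*32) / -2 = -32/-2 = 16
p_2 = (32 - 3*16) / -2 = -16/-2 = 8
p_1 = (16 - 3*8) / -2 = -8/-2 = 4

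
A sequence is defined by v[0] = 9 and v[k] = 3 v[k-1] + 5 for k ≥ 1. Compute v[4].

v[1] = 3·9 + 5 = 32
v[2] = 3·32 + 5 = 101
v[3] = 3·101 + 5 = 308
v[4] = 3·308 + 5 = 929

929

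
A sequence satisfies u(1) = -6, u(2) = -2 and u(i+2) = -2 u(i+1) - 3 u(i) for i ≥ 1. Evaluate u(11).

1270

u(3) = -2·(-2) - 3·(-6) = 22
u(4) = -2·22 - 3·(-2) = -38
u(5) = -2·(-38) - 3·22 = 10
u(6) = -2·10 - 3·(-38) = 94
u(7) = -2·94 - 3·10 = -218
u(8) = -2·(-218) - 3·94 = 154
u(9) = -2·154 - 3·(-218) = 346
u(10) = -2·346 - 3·154 = -1154
u(11) = -2·(-1154) - 3·346 = 1270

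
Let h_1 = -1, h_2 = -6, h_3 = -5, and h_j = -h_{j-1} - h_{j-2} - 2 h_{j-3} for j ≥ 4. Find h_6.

-7

h_4 = -(-5) - (-6) - 2(-1) = 13
h_5 = -13 - (-5) - 2(-6) = 4
h_6 = -4 - 13 - 2(-5) = -7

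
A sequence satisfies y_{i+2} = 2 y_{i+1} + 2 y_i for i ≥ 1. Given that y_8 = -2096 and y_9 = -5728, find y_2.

-2

Rearranging, y_{i-2} = (y_i - 2 y_{i-1}) / 2.
y_7 = (-5728 - 2·(-2096)) / 2 = -1536/2 = -768
y_6 = (-2096 - 2·(-768)) / 2 = -560/2 = -280
y_5 = (-768 - 2·(-280)) / 2 = -208/2 = -104
y_4 = (-280 - 2·(-104)) / 2 = -72/2 = -36
y_3 = (-104 - 2·(-36)) / 2 = -32/2 = -16
y_2 = (-36 - 2·(-16)) / 2 = -4/2 = -2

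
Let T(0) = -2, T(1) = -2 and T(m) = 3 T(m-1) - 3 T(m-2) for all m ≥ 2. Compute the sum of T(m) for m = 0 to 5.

56

T(2) = 3(-2) - 3(-2) = 0
T(3) = 3(0) - 3(-2) = 6
T(4) = 3(6) - 3(0) = 18
T(5) = 3(18) - 3(6) = 36
Sum = (-2) + (-2) + 0 + 6 + 18 + 36 = 56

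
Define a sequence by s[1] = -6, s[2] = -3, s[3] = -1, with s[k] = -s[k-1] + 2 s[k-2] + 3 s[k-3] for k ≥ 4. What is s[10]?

-107

s[4] = -(-1) + 2(-3) + 3(-6) = -23
s[5] = -(-23) + 2(-1) + 3(-3) = 12
s[6] = -12 + 2(-23) + 3(-1) = -61
s[7] = -(-61) + 2(12) + 3(-23) = 16
s[8] = -16 + 2(-61) + 3(12) = -102
s[9] = -(-102) + 2(16) + 3(-61) = -49
s[10] = -(-49) + 2(-102) + 3(16) = -107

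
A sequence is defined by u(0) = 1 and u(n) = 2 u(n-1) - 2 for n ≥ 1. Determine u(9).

u(1) = 2*1 - 2 = 0
u(2) = 2*0 - 2 = -2
u(3) = 2*(-2) - 2 = -6
u(4) = 2*(-6) - 2 = -14
u(5) = 2*(-14) - 2 = -30
u(6) = 2*(-30) - 2 = -62
u(7) = 2*(-62) - 2 = -126
u(8) = 2*(-126) - 2 = -254
u(9) = 2*(-254) - 2 = -510

-510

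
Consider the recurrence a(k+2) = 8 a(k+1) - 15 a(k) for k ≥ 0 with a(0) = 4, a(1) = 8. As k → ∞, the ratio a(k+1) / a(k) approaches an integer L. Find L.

5

The characteristic equation is r^2 - 8r + 15 = 0, which factors as (r - 5)(r - 3) = 0.
So the roots are 5 and 3. Since |5| > |3| and the coefficient of 5^k is non-zero, the ratio tends to 5.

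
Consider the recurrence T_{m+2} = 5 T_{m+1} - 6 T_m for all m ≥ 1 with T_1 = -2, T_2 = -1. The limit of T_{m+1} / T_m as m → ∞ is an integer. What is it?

The characteristic equation is r^2 - 5r + 6 = 0, which factors as (r - 3)(r - 2) = 0.
So the roots are 3 and 2. Since |3| > |2| and the coefficient of 3^m is non-zero, the ratio tends to 3.

3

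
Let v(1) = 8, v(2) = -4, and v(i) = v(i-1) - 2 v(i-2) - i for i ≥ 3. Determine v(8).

-113

v(3) = (-4) - 2·8 - 3 = -23
v(4) = (-23) - 2·(-4) - 4 = -19
v(5) = (-19) - 2·(-23) - 5 = 22
v(6) = 22 - 2·(-19) - 6 = 54
v(7) = 54 - 2·22 - 7 = 3
v(8) = 3 - 2·54 - 8 = -113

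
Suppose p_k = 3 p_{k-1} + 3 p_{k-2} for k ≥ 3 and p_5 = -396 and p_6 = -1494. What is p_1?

Rearranging, p_{k-2} = (p_k - 3 p_{k-1}) / 3.
p_4 = (-1494 - 3(-396)) / 3 = -306/3 = -102
p_3 = (-396 - 3(-102)) / 3 = -90/3 = -30
p_2 = (-102 - 3(-30)) / 3 = -12/3 = -4
p_1 = (-30 - 3(-4)) / 3 = -18/3 = -6

-6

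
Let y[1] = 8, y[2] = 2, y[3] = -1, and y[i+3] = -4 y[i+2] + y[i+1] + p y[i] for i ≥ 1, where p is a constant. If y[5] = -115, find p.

y[4] = 6 + 8p
y[5] = -25 - 30p
So -25 - 30p = -115, giving p = 3.

3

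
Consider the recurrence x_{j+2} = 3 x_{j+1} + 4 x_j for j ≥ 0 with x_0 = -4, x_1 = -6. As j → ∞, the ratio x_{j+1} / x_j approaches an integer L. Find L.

4

The characteristic equation is r^2 - 3r - 4 = 0, which factors as (r - 4)(r + 1) = 0.
So the roots are 4 and -1. Since |4| > |-1| and the coefficient of 4^j is non-zero, the ratio tends to 4.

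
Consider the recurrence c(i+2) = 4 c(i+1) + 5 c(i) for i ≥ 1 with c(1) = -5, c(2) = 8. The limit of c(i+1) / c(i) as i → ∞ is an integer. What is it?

5

The characteristic equation is r^2 - 4r - 5 = 0, which factors as (r - 5)(r + 1) = 0.
So the roots are 5 and -1. Since |5| > |-1| and the coefficient of 5^i is non-zero, the ratio tends to 5.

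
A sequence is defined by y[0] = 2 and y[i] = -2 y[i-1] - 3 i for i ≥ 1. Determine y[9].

-1375

y[1] = -2·2 - 3 = -7
y[2] = -2·(-7) - 6 = 8
y[3] = -2·8 - 9 = -25
y[4] = -2·(-25) - 12 = 38
y[5] = -2·38 - 15 = -91
y[6] = -2·(-91) - 18 = 164
y[7] = -2·164 - 21 = -349
y[8] = -2·(-349) - 24 = 674
y[9] = -2·674 - 27 = -1375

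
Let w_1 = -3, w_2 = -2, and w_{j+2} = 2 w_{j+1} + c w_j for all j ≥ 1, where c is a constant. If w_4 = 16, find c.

-3

w_3 = -4 - 3c
w_4 = -8 - 8c
So -8 - 8c = 16, giving c = -3.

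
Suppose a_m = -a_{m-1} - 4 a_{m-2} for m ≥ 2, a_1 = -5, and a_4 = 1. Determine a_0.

3

Let a_0 = v.
a_2 = 5 - 4v
a_3 = 15 + 4v
a_4 = -35 + 12v
So -35 + 12v = 1, giving v = 3.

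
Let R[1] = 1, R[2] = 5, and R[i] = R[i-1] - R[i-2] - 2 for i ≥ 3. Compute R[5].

-9

R[3] = 5 - 1 - 2 = 2
R[4] = 2 - 5 - 2 = -5
R[5] = (-5) - 2 - 2 = -9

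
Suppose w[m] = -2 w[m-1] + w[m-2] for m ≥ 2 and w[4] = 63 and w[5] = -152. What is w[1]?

-4

Rearranging, w[m-2] = w[m] + 2 w[m-1].
w[3] = -152 + 2*63 = -26
w[2] = 63 + 2*(-26) = 11
w[1] = -26 + 2*11 = -4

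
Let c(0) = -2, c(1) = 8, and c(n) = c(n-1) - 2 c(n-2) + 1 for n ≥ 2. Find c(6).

33

c(2) = 8 - 2(-2) + 1 = 13
c(3) = 13 - 2(8) + 1 = -2
c(4) = (-2) - 2(13) + 1 = -27
c(5) = (-27) - 2(-2) + 1 = -22
c(6) = (-22) - 2(-27) + 1 = 33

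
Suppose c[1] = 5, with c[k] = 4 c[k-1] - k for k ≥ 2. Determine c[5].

c[2] = 4(5) - 2 = 18
c[3] = 4(18) - 3 = 69
c[4] = 4(69) - 4 = 272
c[5] = 4(272) - 5 = 1083

1083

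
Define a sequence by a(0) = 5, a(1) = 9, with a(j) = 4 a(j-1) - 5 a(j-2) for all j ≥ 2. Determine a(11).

a(2) = 4·9 - 5·5 = 11
a(3) = 4·11 - 5·9 = -1
a(4) = 4·(-1) - 5·11 = -59
a(5) = 4·(-59) - 5·(-1) = -231
a(6) = 4·(-231) - 5·(-59) = -629
a(7) = 4·(-629) - 5·(-231) = -1361
a(8) = 4·(-1361) - 5·(-629) = -2299
a(9) = 4·(-2299) - 5·(-1361) = -2391
a(10) = 4·(-2391) - 5·(-2299) = 1931
a(11) = 4·1931 - 5·(-2391) = 19679

19679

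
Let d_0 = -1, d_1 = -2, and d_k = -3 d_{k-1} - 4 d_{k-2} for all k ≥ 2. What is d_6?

-134

d_2 = -3(-2) - 4(-1) = 10
d_3 = -3(10) - 4(-2) = -22
d_4 = -3(-22) - 4(10) = 26
d_5 = -3(26) - 4(-22) = 10
d_6 = -3(10) - 4(26) = -134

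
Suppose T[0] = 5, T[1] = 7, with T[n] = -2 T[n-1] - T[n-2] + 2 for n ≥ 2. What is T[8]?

-83

T[2] = -2·7 - 5 + 2 = -17
T[3] = -2·(-17) - 7 + 2 = 29
T[4] = -2·29 - (-17) + 2 = -39
T[5] = -2·(-39) - 29 + 2 = 51
T[6] = -2·51 - (-39) + 2 = -61
T[7] = -2·(-61) - 51 + 2 = 73
T[8] = -2·73 - (-61) + 2 = -83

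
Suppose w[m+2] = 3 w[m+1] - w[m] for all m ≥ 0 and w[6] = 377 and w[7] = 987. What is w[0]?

1

Rearranging, w[m-2] = -(w[m] - 3 w[m-1]).
w[5] = -(987 - 3(377)) = 144
w[4] = -(377 - 3(144)) = 55
w[3] = -(144 - 3(55)) = 21
w[2] = -(55 - 3(21)) = 8
w[1] = -(21 - 3(8)) = 3
w[0] = -(8 - 3(3)) = 1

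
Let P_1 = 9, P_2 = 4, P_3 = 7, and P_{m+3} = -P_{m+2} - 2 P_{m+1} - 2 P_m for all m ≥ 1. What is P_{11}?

-13

P_4 = -7 - 2*4 - 2*9 = -33
P_5 = -(-33) - 2*7 - 2*4 = 11
P_6 = -11 - 2*(-33) - 2*7 = 41
P_7 = -41 - 2*11 - 2*(-33) = 3
P_8 = -3 - 2*41 - 2*11 = -107
P_9 = -(-107) - 2*3 - 2*41 = 19
P_{10} = -19 - 2*(-107) - 2*3 = 189
P_{11} = -189 - 2*19 - 2*(-107) = -13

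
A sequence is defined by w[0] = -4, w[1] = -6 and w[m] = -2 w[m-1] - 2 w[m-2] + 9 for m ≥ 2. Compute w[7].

157

w[2] = -2*(-6) - 2*(-4) + 9 = 29
w[3] = -2*29 - 2*(-6) + 9 = -37
w[4] = -2*(-37) - 2*29 + 9 = 25
w[5] = -2*25 - 2*(-37) + 9 = 33
w[6] = -2*33 - 2*25 + 9 = -107
w[7] = -2*(-107) - 2*33 + 9 = 157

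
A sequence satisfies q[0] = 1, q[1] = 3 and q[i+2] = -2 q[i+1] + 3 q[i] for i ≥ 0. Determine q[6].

q[2] = -2·3 + 3·1 = -3
q[3] = -2·(-3) + 3·3 = 15
q[4] = -2·15 + 3·(-3) = -39
q[5] = -2·(-39) + 3·15 = 123
q[6] = -2·123 + 3·(-39) = -363

-363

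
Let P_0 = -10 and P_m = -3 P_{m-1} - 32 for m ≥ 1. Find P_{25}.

1694577218878

The fixed point is -32/(1 + 3) = -8, so P_m + 8 = -3(P_{m-1} + 8).
Hence P_m = -2·(-3)^m - 8.
P_{25} = -2·(-3)^{25} - 8 = -2·-847288609443 - 8 = 1694577218878.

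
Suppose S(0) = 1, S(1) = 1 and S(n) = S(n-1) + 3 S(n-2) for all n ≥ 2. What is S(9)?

S(2) = 1 + 3*1 = 4
S(3) = 4 + 3*1 = 7
S(4) = 7 + 3*4 = 19
S(5) = 19 + 3*7 = 40
S(6) = 40 + 3*19 = 97
S(7) = 97 + 3*40 = 217
S(8) = 217 + 3*97 = 508
S(9) = 508 + 3*217 = 1159

1159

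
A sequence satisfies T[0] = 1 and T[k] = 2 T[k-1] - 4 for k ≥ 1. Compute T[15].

-98300

The fixed point is -4/(1 - 2) = 4, so T[k] - 4 = 2(T[k-1] - 4).
Hence T[k] = -3·2^k + 4.
T[15] = -3·2^{15} + 4 = -3·32768 + 4 = -98300.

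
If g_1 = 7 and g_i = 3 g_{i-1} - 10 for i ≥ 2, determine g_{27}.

The fixed point is -10/(1 - 3) = 5, so g_i - 5 = 3(g_{i-1} - 5).
Hence g_i = 2·3^{i-1} + 5.
g_{27} = 2·3^{26} + 5 = 2·2541865828329 + 5 = 5083731656663.

5083731656663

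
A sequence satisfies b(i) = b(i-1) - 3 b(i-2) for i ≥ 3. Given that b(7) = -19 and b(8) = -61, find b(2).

-1

Rearranging, b(i-2) = (b(i) - b(i-1)) / -3.
b(6) = (-61 - (-19)) / -3 = -42/-3 = 14
b(5) = (-19 - 14) / -3 = -33/-3 = 11
b(4) = (14 - 11) / -3 = 3/-3 = -1
b(3) = (11 - (-1)) / -3 = 12/-3 = -4
b(2) = (-1 - (-4)) / -3 = 3/-3 = -1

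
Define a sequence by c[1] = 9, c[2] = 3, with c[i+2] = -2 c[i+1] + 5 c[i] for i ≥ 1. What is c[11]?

489399

c[3] = -2*3 + 5*9 = 39
c[4] = -2*39 + 5*3 = -63
c[5] = -2*(-63) + 5*39 = 321
c[6] = -2*321 + 5*(-63) = -957
c[7] = -2*(-957) + 5*321 = 3519
c[8] = -2*3519 + 5*(-957) = -11823
c[9] = -2*(-11823) + 5*3519 = 41241
c[10] = -2*41241 + 5*(-11823) = -141597
c[11] = -2*(-141597) + 5*41241 = 489399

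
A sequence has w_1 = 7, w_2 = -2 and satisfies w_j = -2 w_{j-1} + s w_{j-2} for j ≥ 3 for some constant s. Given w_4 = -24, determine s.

1

w_3 = 4 + 7s
w_4 = -8 - 16s
So -8 - 16s = -24, giving s = 1.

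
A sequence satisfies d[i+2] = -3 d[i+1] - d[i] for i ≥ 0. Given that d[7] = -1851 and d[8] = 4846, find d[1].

-3

Rearranging, d[i-2] = -(d[i] + 3 d[i-1]).
d[6] = -(4846 + 3(-1851)) = 707
d[5] = -(-1851 + 3(707)) = -270
d[4] = -(707 + 3(-270)) = 103
d[3] = -(-270 + 3(103)) = -39
d[2] = -(103 + 3(-39)) = 14
d[1] = -(-39 + 3(14)) = -3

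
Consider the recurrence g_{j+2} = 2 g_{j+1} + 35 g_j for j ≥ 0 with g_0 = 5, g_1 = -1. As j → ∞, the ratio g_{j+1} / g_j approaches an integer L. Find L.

7

The characteristic equation is r^2 - 2r - 35 = 0, which factors as (r - 7)(r + 5) = 0.
So the roots are 7 and -5. Since |7| > |-5| and the coefficient of 7^j is non-zero, the ratio tends to 7.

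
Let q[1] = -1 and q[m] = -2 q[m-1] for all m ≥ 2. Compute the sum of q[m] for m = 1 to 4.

5

q[2] = -2·(-1) = 2
q[3] = -2·2 = -4
q[4] = -2·(-4) = 8
Sum = (-1) + 2 + (-4) + 8 = 5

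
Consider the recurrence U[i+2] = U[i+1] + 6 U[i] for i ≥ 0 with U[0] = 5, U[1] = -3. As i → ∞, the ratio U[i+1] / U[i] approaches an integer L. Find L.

3

The characteristic equation is r^2 - r - 6 = 0, which factors as (r - 3)(r + 2) = 0.
So the roots are 3 and -2. Since |3| > |-2| and the coefficient of 3^i is non-zero, the ratio tends to 3.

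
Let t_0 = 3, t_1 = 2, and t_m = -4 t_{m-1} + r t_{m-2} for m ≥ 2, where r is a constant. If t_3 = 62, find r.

-3

t_2 = -8 + 3r
t_3 = 32 - 10r
So 32 - 10r = 62, giving r = -3.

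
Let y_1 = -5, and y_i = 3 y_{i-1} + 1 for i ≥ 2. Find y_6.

y_2 = 3(-5) + 1 = -14
y_3 = 3(-14) + 1 = -41
y_4 = 3(-41) + 1 = -122
y_5 = 3(-122) + 1 = -365
y_6 = 3(-365) + 1 = -1094

-1094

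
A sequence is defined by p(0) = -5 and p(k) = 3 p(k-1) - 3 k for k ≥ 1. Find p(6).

p(1) = 3·(-5) - 3 = -18
p(2) = 3·(-18) - 6 = -60
p(3) = 3·(-60) - 9 = -189
p(4) = 3·(-189) - 12 = -579
p(5) = 3·(-579) - 15 = -1752
p(6) = 3·(-1752) - 18 = -5274

-5274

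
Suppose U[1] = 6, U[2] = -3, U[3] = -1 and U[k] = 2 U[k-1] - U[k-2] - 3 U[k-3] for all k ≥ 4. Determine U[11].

219

U[4] = 2(-1) - (-3) - 3(6) = -17
U[5] = 2(-17) - (-1) - 3(-3) = -24
U[6] = 2(-24) - (-17) - 3(-1) = -28
U[7] = 2(-28) - (-24) - 3(-17) = 19
U[8] = 2(19) - (-28) - 3(-24) = 138
U[9] = 2(138) - 19 - 3(-28) = 341
U[10] = 2(341) - 138 - 3(19) = 487
U[11] = 2(487) - 341 - 3(138) = 219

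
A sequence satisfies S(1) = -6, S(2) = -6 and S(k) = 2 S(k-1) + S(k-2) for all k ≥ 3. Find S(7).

S(3) = 2*(-6) + (-6) = -18
S(4) = 2*(-18) + (-6) = -42
S(5) = 2*(-42) + (-18) = -102
S(6) = 2*(-102) + (-42) = -246
S(7) = 2*(-246) + (-102) = -594

-594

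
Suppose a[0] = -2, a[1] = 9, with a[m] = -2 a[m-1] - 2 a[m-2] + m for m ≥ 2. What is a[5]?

a[2] = -2*9 - 2*(-2) + 2 = -12
a[3] = -2*(-12) - 2*9 + 3 = 9
a[4] = -2*9 - 2*(-12) + 4 = 10
a[5] = -2*10 - 2*9 + 5 = -33

-33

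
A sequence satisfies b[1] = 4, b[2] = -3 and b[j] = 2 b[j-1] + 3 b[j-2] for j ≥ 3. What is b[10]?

b[3] = 2·(-3) + 3·4 = 6
b[4] = 2·6 + 3·(-3) = 3
b[5] = 2·3 + 3·6 = 24
b[6] = 2·24 + 3·3 = 57
b[7] = 2·57 + 3·24 = 186
b[8] = 2·186 + 3·57 = 543
b[9] = 2·543 + 3·186 = 1644
b[10] = 2·1644 + 3·543 = 4917

4917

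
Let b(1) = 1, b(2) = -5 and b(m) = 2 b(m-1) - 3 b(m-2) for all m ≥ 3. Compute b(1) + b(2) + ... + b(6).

56

b(3) = 2·(-5) - 3·1 = -13
b(4) = 2·(-13) - 3·(-5) = -11
b(5) = 2·(-11) - 3·(-13) = 17
b(6) = 2·17 - 3·(-11) = 67
Sum = 1 + (-5) + (-13) + (-11) + 17 + 67 = 56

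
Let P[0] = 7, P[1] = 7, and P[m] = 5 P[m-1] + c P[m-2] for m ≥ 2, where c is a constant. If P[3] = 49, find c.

-3

P[2] = 35 + 7c
P[3] = 175 + 42c
So 175 + 42c = 49, giving c = -3.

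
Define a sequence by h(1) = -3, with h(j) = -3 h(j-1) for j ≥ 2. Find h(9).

-19683

h(2) = -3*(-3) = 9
h(3) = -3*9 = -27
h(4) = -3*(-27) = 81
h(5) = -3*81 = -243
h(6) = -3*(-243) = 729
h(7) = -3*729 = -2187
h(8) = -3*(-2187) = 6561
h(9) = -3*6561 = -19683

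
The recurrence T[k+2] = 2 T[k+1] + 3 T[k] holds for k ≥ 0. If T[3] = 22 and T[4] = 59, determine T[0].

-1

Rearranging, T[k-2] = (T[k] - 2 T[k-1]) / 3.
T[2] = (59 - 2·22) / 3 = 15/3 = 5
T[1] = (22 - 2·5) / 3 = 12/3 = 4
T[0] = (5 - 2·4) / 3 = -3/3 = -1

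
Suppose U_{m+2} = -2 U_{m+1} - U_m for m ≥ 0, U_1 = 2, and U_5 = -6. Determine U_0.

-4

Let U_0 = x.
U_2 = -4 - x
U_3 = 6 + 2x
U_4 = -8 - 3x
U_5 = 10 + 4x
So 10 + 4x = -6, giving x = -4.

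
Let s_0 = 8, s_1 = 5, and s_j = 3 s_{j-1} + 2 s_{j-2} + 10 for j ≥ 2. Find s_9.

299579

s_2 = 3*5 + 2*8 + 10 = 41
s_3 = 3*41 + 2*5 + 10 = 143
s_4 = 3*143 + 2*41 + 10 = 521
s_5 = 3*521 + 2*143 + 10 = 1859
s_6 = 3*1859 + 2*521 + 10 = 6629
s_7 = 3*6629 + 2*1859 + 10 = 23615
s_8 = 3*23615 + 2*6629 + 10 = 84113
s_9 = 3*84113 + 2*23615 + 10 = 299579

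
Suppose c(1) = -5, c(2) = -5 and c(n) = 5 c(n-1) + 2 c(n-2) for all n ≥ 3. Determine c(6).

-5345

c(3) = 5*(-5) + 2*(-5) = -35
c(4) = 5*(-35) + 2*(-5) = -185
c(5) = 5*(-185) + 2*(-35) = -995
c(6) = 5*(-995) + 2*(-185) = -5345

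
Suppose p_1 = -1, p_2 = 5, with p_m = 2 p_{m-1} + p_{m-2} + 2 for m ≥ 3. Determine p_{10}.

p_3 = 2*5 + (-1) + 2 = 11
p_4 = 2*11 + 5 + 2 = 29
p_5 = 2*29 + 11 + 2 = 71
p_6 = 2*71 + 29 + 2 = 173
p_7 = 2*173 + 71 + 2 = 419
p_8 = 2*419 + 173 + 2 = 1013
p_9 = 2*1013 + 419 + 2 = 2447
p_{10} = 2*2447 + 1013 + 2 = 5909

5909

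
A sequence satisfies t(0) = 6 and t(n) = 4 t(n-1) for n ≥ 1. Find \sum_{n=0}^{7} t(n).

t(1) = 4(6) = 24
t(2) = 4(24) = 96
t(3) = 4(96) = 384
t(4) = 4(384) = 1536
t(5) = 4(1536) = 6144
t(6) = 4(6144) = 24576
t(7) = 4(24576) = 98304
Sum = 6 + 24 + 96 + 384 + 1536 + 6144 + 24576 + 98304 = 131070

131070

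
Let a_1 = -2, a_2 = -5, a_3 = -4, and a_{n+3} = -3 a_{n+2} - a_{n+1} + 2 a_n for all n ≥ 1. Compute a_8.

609

a_4 = -3·(-4) - (-5) + 2·(-2) = 13
a_5 = -3·13 - (-4) + 2·(-5) = -45
a_6 = -3·(-45) - 13 + 2·(-4) = 114
a_7 = -3·114 - (-45) + 2·13 = -271
a_8 = -3·(-271) - 114 + 2·(-45) = 609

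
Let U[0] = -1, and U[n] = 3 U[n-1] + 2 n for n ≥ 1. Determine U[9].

U[1] = 3*(-1) + 2 = -1
U[2] = 3*(-1) + 4 = 1
U[3] = 3*1 + 6 = 9
U[4] = 3*9 + 8 = 35
U[5] = 3*35 + 10 = 115
U[6] = 3*115 + 12 = 357
U[7] = 3*357 + 14 = 1085
U[8] = 3*1085 + 16 = 3271
U[9] = 3*3271 + 18 = 9831

9831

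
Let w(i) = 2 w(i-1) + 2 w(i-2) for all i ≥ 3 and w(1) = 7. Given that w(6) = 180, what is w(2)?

Let w(2) = v.
w(3) = 14 + 2v
w(4) = 28 + 6v
w(5) = 84 + 16v
w(6) = 224 + 44v
So 224 + 44v = 180, giving v = -1.

-1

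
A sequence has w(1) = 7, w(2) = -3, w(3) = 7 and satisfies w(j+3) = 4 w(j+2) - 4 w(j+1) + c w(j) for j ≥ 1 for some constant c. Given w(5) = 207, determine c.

3

w(4) = 40 + 7c
w(5) = 132 + 25c
So 132 + 25c = 207, giving c = 3.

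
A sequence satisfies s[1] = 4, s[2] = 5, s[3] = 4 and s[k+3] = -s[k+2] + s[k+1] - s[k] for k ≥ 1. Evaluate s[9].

s[4] = -4 + 5 - 4 = -3
s[5] = -(-3) + 4 - 5 = 2
s[6] = -2 + (-3) - 4 = -9
s[7] = -(-9) + 2 - (-3) = 14
s[8] = -14 + (-9) - 2 = -25
s[9] = -(-25) + 14 - (-9) = 48

48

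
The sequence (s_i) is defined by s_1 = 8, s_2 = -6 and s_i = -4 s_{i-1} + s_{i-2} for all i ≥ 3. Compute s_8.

s_3 = -4·(-6) + 8 = 32
s_4 = -4·32 + (-6) = -134
s_5 = -4·(-134) + 32 = 568
s_6 = -4·568 + (-134) = -2406
s_7 = -4·(-2406) + 568 = 10192
s_8 = -4·10192 + (-2406) = -43174

-43174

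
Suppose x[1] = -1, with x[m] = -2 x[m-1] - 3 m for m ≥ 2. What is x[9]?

161

x[2] = -2·(-1) - 6 = -4
x[3] = -2·(-4) - 9 = -1
x[4] = -2·(-1) - 12 = -10
x[5] = -2·(-10) - 15 = 5
x[6] = -2·5 - 18 = -28
x[7] = -2·(-28) - 21 = 35
x[8] = -2·35 - 24 = -94
x[9] = -2·(-94) - 27 = 161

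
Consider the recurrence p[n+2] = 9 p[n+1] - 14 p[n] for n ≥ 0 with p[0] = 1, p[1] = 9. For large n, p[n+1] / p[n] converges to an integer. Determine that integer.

The characteristic equation is r^2 - 9r + 14 = 0, which factors as (r - 7)(r - 2) = 0.
So the roots are 7 and 2. Since |7| > |2| and the coefficient of 7^n is non-zero, the ratio tends to 7.

7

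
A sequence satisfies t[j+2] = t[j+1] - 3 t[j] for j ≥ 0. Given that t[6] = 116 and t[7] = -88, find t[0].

4

Rearranging, t[j-2] = (t[j] - t[j-1]) / -3.
t[5] = (-88 - 116) / -3 = -204/-3 = 68
t[4] = (116 - 68) / -3 = 48/-3 = -16
t[3] = (68 - (-16)) / -3 = 84/-3 = -28
t[2] = (-16 - (-28)) / -3 = 12/-3 = -4
t[1] = (-28 - (-4)) / -3 = -24/-3 = 8
t[0] = (-4 - 8) / -3 = -12/-3 = 4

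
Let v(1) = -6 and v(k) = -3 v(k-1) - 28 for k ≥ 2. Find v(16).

-14348914

The fixed point is -28/(1 + 3) = -7, so v(k) + 7 = -3(v(k-1) + 7).
Hence v(k) = 1·(-3)^{k-1} - 7.
v(16) = 1·(-3)^{15} - 7 = 1·-14348907 - 7 = -14348914.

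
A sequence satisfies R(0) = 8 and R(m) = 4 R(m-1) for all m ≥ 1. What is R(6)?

32768

R(1) = 4*8 = 32
R(2) = 4*32 = 128
R(3) = 4*128 = 512
R(4) = 4*512 = 2048
R(5) = 4*2048 = 8192
R(6) = 4*8192 = 32768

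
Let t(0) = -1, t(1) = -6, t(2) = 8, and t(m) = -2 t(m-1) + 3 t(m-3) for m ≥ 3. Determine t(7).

t(3) = -2(8) + 3(-1) = -19
t(4) = -2(-19) + 3(-6) = 20
t(5) = -2(20) + 3(8) = -16
t(6) = -2(-16) + 3(-19) = -25
t(7) = -2(-25) + 3(20) = 110

110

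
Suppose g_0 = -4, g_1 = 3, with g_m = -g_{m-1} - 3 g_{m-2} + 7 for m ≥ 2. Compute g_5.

84

g_2 = -3 - 3·(-4) + 7 = 16
g_3 = -16 - 3·3 + 7 = -18
g_4 = -(-18) - 3·16 + 7 = -23
g_5 = -(-23) - 3·(-18) + 7 = 84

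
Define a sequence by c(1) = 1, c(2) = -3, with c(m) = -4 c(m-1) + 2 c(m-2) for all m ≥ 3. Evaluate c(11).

2141664

c(3) = -4·(-3) + 2·1 = 14
c(4) = -4·14 + 2·(-3) = -62
c(5) = -4·(-62) + 2·14 = 276
c(6) = -4·276 + 2·(-62) = -1228
c(7) = -4·(-1228) + 2·276 = 5464
c(8) = -4·5464 + 2·(-1228) = -24312
c(9) = -4·(-24312) + 2·5464 = 108176
c(10) = -4·108176 + 2·(-24312) = -481328
c(11) = -4·(-481328) + 2·108176 = 2141664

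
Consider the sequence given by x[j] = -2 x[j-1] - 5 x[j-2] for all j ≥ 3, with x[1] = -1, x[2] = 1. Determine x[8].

x[3] = -2(1) - 5(-1) = 3
x[4] = -2(3) - 5(1) = -11
x[5] = -2(-11) - 5(3) = 7
x[6] = -2(7) - 5(-11) = 41
x[7] = -2(41) - 5(7) = -117
x[8] = -2(-117) - 5(41) = 29

29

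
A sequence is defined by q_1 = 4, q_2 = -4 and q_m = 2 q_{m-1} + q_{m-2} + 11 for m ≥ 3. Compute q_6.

152

q_3 = 2*(-4) + 4 + 11 = 7
q_4 = 2*7 + (-4) + 11 = 21
q_5 = 2*21 + 7 + 11 = 60
q_6 = 2*60 + 21 + 11 = 152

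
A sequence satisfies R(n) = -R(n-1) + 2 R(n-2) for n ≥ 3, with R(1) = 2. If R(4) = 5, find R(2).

3

Let R(2) = w.
R(3) = 4 - w
R(4) = -4 + 3w
So -4 + 3w = 5, giving w = 3.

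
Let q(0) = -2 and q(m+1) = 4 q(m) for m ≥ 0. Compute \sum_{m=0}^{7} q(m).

-43690

q(1) = 4·(-2) = -8
q(2) = 4·(-8) = -32
q(3) = 4·(-32) = -128
q(4) = 4·(-128) = -512
q(5) = 4·(-512) = -2048
q(6) = 4·(-2048) = -8192
q(7) = 4·(-8192) = -32768
Sum = (-2) + (-8) + (-32) + (-128) + (-512) + (-2048) + (-8192) + (-32768) = -43690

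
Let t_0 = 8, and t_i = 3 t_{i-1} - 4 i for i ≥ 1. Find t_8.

32824

t_1 = 3·8 - 4 = 20
t_2 = 3·20 - 8 = 52
t_3 = 3·52 - 12 = 144
t_4 = 3·144 - 16 = 416
t_5 = 3·416 - 20 = 1228
t_6 = 3·1228 - 24 = 3660
t_7 = 3·3660 - 28 = 10952
t_8 = 3·10952 - 32 = 32824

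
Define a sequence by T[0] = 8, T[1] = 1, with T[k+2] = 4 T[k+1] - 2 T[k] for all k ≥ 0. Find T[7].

-7048

T[2] = 4*1 - 2*8 = -12
T[3] = 4*(-12) - 2*1 = -50
T[4] = 4*(-50) - 2*(-12) = -176
T[5] = 4*(-176) - 2*(-50) = -604
T[6] = 4*(-604) - 2*(-176) = -2064
T[7] = 4*(-2064) - 2*(-604) = -7048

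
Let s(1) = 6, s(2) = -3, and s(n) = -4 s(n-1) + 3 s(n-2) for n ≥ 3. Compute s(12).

-28266897

s(3) = -4(-3) + 3(6) = 30
s(4) = -4(30) + 3(-3) = -129
s(5) = -4(-129) + 3(30) = 606
s(6) = -4(606) + 3(-129) = -2811
s(7) = -4(-2811) + 3(606) = 13062
s(8) = -4(13062) + 3(-2811) = -60681
s(9) = -4(-60681) + 3(13062) = 281910
s(10) = -4(281910) + 3(-60681) = -1309683
s(11) = -4(-1309683) + 3(281910) = 6084462
s(12) = -4(6084462) + 3(-1309683) = -28266897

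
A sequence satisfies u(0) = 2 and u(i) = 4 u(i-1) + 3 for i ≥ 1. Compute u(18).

206158430207

The fixed point is 3/(1 - 4) = -1, so u(i) + 1 = 4(u(i-1) + 1).
Hence u(i) = 3·4^i - 1.
u(18) = 3·4^{18} - 1 = 3·68719476736 - 1 = 206158430207.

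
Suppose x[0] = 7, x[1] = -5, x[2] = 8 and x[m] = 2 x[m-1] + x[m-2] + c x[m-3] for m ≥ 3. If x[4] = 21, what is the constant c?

-1

x[3] = 11 + 7c
x[4] = 30 + 9c
So 30 + 9c = 21, giving c = -1.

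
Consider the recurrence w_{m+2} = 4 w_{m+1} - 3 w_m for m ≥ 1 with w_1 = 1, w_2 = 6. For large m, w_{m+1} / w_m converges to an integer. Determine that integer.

3

The characteristic equation is r^2 - 4r + 3 = 0, which factors as (r - 3)(r - 1) = 0.
So the roots are 3 and 1. Since |3| > |1| and the coefficient of 3^m is non-zero, the ratio tends to 3.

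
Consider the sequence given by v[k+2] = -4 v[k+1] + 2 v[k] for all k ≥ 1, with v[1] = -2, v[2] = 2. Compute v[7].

-4592

v[3] = -4*2 + 2*(-2) = -12
v[4] = -4*(-12) + 2*2 = 52
v[5] = -4*52 + 2*(-12) = -232
v[6] = -4*(-232) + 2*52 = 1032
v[7] = -4*1032 + 2*(-232) = -4592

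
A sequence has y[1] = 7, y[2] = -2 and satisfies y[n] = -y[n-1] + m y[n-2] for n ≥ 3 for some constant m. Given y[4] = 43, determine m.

y[3] = 2 + 7m
y[4] = -2 - 9m
So -2 - 9m = 43, giving m = -5.

-5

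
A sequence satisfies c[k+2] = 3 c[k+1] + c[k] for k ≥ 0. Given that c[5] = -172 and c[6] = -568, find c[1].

Rearranging, c[k-2] = c[k] - 3 c[k-1].
c[4] = -568 - 3·(-172) = -52
c[3] = -172 - 3·(-52) = -16
c[2] = -52 - 3·(-16) = -4
c[1] = -16 - 3·(-4) = -4

-4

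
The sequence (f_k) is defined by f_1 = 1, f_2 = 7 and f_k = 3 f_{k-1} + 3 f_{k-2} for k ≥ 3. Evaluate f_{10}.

275157

f_3 = 3·7 + 3·1 = 24
f_4 = 3·24 + 3·7 = 93
f_5 = 3·93 + 3·24 = 351
f_6 = 3·351 + 3·93 = 1332
f_7 = 3·1332 + 3·351 = 5049
f_8 = 3·5049 + 3·1332 = 19143
f_9 = 3·19143 + 3·5049 = 72576
f_{10} = 3·72576 + 3·19143 = 275157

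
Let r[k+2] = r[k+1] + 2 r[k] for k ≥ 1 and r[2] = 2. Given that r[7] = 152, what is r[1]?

Let r[1] = v.
r[3] = 2 + 2v
r[4] = 6 + 2v
r[5] = 10 + 6v
r[6] = 22 + 10v
r[7] = 42 + 22v
So 42 + 22v = 152, giving v = 5.

5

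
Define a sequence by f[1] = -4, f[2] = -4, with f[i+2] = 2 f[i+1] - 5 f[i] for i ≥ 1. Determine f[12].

f[3] = 2·(-4) - 5·(-4) = 12
f[4] = 2·12 - 5·(-4) = 44
f[5] = 2·44 - 5·12 = 28
f[6] = 2·28 - 5·44 = -164
f[7] = 2·(-164) - 5·28 = -468
f[8] = 2·(-468) - 5·(-164) = -116
f[9] = 2·(-116) - 5·(-468) = 2108
f[10] = 2·2108 - 5·(-116) = 4796
f[11] = 2·4796 - 5·2108 = -948
f[12] = 2·(-948) - 5·4796 = -25876

-25876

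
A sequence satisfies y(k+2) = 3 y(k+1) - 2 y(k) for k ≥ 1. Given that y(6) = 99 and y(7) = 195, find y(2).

Rearranging, y(k-2) = (y(k) - 3 y(k-1)) / -2.
y(5) = (195 - 3(99)) / -2 = -102/-2 = 51
y(4) = (99 - 3(51)) / -2 = -54/-2 = 27
y(3) = (51 - 3(27)) / -2 = -30/-2 = 15
y(2) = (27 - 3(15)) / -2 = -18/-2 = 9

9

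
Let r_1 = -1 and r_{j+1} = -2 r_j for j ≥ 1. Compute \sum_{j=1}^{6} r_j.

21

r_2 = -2·(-1) = 2
r_3 = -2·2 = -4
r_4 = -2·(-4) = 8
r_5 = -2·8 = -16
r_6 = -2·(-16) = 32
Sum = (-1) + 2 + (-4) + 8 + (-16) + 32 = 21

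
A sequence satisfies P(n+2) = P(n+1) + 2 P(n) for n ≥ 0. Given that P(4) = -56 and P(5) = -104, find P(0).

-6

Rearranging, P(n-2) = (P(n) - P(n-1)) / 2.
P(3) = (-104 - (-56)) / 2 = -48/2 = -24
P(2) = (-56 - (-24)) / 2 = -32/2 = -16
P(1) = (-24 - (-16)) / 2 = -8/2 = -4
P(0) = (-16 - (-4)) / 2 = -12/2 = -6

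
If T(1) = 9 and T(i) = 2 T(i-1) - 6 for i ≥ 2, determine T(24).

25165830

The fixed point is -6/(1 - 2) = 6, so T(i) - 6 = 2(T(i-1) - 6).
Hence T(i) = 3·2^{i-1} + 6.
T(24) = 3·2^{23} + 6 = 3·8388608 + 6 = 25165830.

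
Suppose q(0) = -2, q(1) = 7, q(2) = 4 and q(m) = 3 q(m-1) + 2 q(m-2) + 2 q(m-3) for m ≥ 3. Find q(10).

q(3) = 3·4 + 2·7 + 2·(-2) = 22
q(4) = 3·22 + 2·4 + 2·7 = 88
q(5) = 3·88 + 2·22 + 2·4 = 316
q(6) = 3·316 + 2·88 + 2·22 = 1168
q(7) = 3·1168 + 2·316 + 2·88 = 4312
q(8) = 3·4312 + 2·1168 + 2·316 = 15904
q(9) = 3·15904 + 2·4312 + 2·1168 = 58672
q(10) = 3·58672 + 2·15904 + 2·4312 = 216448

216448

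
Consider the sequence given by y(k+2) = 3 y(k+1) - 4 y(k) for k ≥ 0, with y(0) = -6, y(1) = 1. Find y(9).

-2147

y(2) = 3*1 - 4*(-6) = 27
y(3) = 3*27 - 4*1 = 77
y(4) = 3*77 - 4*27 = 123
y(5) = 3*123 - 4*77 = 61
y(6) = 3*61 - 4*123 = -309
y(7) = 3*(-309) - 4*61 = -1171
y(8) = 3*(-1171) - 4*(-309) = -2277
y(9) = 3*(-2277) - 4*(-1171) = -2147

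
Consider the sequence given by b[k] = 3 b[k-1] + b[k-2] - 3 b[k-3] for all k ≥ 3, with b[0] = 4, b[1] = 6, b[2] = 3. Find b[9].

-2454

b[3] = 3(3) + 6 - 3(4) = 3
b[4] = 3(3) + 3 - 3(6) = -6
b[5] = 3(-6) + 3 - 3(3) = -24
b[6] = 3(-24) + (-6) - 3(3) = -87
b[7] = 3(-87) + (-24) - 3(-6) = -267
b[8] = 3(-267) + (-87) - 3(-24) = -816
b[9] = 3(-816) + (-267) - 3(-87) = -2454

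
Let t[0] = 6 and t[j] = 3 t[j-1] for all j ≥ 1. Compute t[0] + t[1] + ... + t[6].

t[1] = 3(6) = 18
t[2] = 3(18) = 54
t[3] = 3(54) = 162
t[4] = 3(162) = 486
t[5] = 3(486) = 1458
t[6] = 3(1458) = 4374
Sum = 6 + 18 + 54 + 162 + 486 + 1458 + 4374 = 6558

6558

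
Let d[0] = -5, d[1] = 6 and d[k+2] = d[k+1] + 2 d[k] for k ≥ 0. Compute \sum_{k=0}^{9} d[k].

341

d[2] = 6 + 2*(-5) = -4
d[3] = (-4) + 2*6 = 8
d[4] = 8 + 2*(-4) = 0
d[5] = 0 + 2*8 = 16
d[6] = 16 + 2*0 = 16
d[7] = 16 + 2*16 = 48
d[8] = 48 + 2*16 = 80
d[9] = 80 + 2*48 = 176
Sum = (-5) + 6 + (-4) + 8 + 0 + 16 + 16 + 48 + 80 + 176 = 341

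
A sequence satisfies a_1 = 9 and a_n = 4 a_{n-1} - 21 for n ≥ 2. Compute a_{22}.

8796093022215

The fixed point is -21/(1 - 4) = 7, so a_n - 7 = 4(a_{n-1} - 7).
Hence a_n = 2·4^{n-1} + 7.
a_{22} = 2·4^{21} + 7 = 2·4398046511104 + 7 = 8796093022215.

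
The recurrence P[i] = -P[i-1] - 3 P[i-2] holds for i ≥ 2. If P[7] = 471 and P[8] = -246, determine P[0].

9

Rearranging, P[i-2] = (P[i] + P[i-1]) / -3.
P[6] = (-246 + 471) / -3 = 225/-3 = -75
P[5] = (471 + (-75)) / -3 = 396/-3 = -132
P[4] = (-75 + (-132)) / -3 = -207/-3 = 69
P[3] = (-132 + 69) / -3 = -63/-3 = 21
P[2] = (69 + 21) / -3 = 90/-3 = -30
P[1] = (21 + (-30)) / -3 = -9/-3 = 3
P[0] = (-30 + 3) / -3 = -27/-3 = 9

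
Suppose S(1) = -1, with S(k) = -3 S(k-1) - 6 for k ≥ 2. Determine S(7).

S(2) = -3*(-1) - 6 = -3
S(3) = -3*(-3) - 6 = 3
S(4) = -3*3 - 6 = -15
S(5) = -3*(-15) - 6 = 39
S(6) = -3*39 - 6 = -123
S(7) = -3*(-123) - 6 = 363

363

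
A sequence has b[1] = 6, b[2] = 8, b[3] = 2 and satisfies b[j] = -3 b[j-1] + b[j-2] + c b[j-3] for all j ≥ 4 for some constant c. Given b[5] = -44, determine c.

b[4] = 2 + 6c
b[5] = -4 - 10c
So -4 - 10c = -44, giving c = 4.

4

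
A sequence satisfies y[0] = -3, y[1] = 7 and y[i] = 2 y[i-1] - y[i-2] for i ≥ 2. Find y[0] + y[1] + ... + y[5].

132

y[2] = 2·7 - (-3) = 17
y[3] = 2·17 - 7 = 27
y[4] = 2·27 - 17 = 37
y[5] = 2·37 - 27 = 47
Sum = (-3) + 7 + 17 + 27 + 37 + 47 = 132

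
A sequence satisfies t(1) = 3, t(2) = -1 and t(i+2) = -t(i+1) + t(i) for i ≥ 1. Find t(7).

t(3) = -(-1) + 3 = 4
t(4) = -4 + (-1) = -5
t(5) = -(-5) + 4 = 9
t(6) = -9 + (-5) = -14
t(7) = -(-14) + 9 = 23

23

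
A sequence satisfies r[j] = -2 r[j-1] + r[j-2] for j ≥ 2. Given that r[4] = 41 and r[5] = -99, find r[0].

Rearranging, r[j-2] = r[j] + 2 r[j-1].
r[3] = -99 + 2(41) = -17
r[2] = 41 + 2(-17) = 7
r[1] = -17 + 2(7) = -3
r[0] = 7 + 2(-3) = 1

1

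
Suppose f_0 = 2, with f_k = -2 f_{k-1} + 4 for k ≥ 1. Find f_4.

12

f_1 = -2·2 + 4 = 0
f_2 = -2·0 + 4 = 4
f_3 = -2·4 + 4 = -4
f_4 = -2·(-4) + 4 = 12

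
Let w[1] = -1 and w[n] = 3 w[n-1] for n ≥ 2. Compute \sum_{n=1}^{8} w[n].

-3280

w[2] = 3·(-1) = -3
w[3] = 3·(-3) = -9
w[4] = 3·(-9) = -27
w[5] = 3·(-27) = -81
w[6] = 3·(-81) = -243
w[7] = 3·(-243) = -729
w[8] = 3·(-729) = -2187
Sum = (-1) + (-3) + (-9) + (-27) + (-81) + (-243) + (-729) + (-2187) = -3280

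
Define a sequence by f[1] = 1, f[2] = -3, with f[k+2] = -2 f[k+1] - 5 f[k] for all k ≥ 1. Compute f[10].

1917

f[3] = -2·(-3) - 5·1 = 1
f[4] = -2·1 - 5·(-3) = 13
f[5] = -2·13 - 5·1 = -31
f[6] = -2·(-31) - 5·13 = -3
f[7] = -2·(-3) - 5·(-31) = 161
f[8] = -2·161 - 5·(-3) = -307
f[9] = -2·(-307) - 5·161 = -191
f[10] = -2·(-191) - 5·(-307) = 1917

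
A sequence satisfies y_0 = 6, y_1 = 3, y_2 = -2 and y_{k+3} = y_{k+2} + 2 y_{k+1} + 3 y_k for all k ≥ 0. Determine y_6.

185

y_3 = (-2) + 2*3 + 3*6 = 22
y_4 = 22 + 2*(-2) + 3*3 = 27
y_5 = 27 + 2*22 + 3*(-2) = 65
y_6 = 65 + 2*27 + 3*22 = 185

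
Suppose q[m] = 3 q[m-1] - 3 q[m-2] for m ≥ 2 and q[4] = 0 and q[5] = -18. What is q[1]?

4

Rearranging, q[m-2] = (q[m] - 3 q[m-1]) / -3.
q[3] = (-18 - 3(0)) / -3 = -18/-3 = 6
q[2] = (0 - 3(6)) / -3 = -18/-3 = 6
q[1] = (6 - 3(6)) / -3 = -12/-3 = 4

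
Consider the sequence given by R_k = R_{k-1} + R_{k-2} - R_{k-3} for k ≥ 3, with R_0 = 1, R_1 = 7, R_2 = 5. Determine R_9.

23

R_3 = 5 + 7 - 1 = 11
R_4 = 11 + 5 - 7 = 9
R_5 = 9 + 11 - 5 = 15
R_6 = 15 + 9 - 11 = 13
R_7 = 13 + 15 - 9 = 19
R_8 = 19 + 13 - 15 = 17
R_9 = 17 + 19 - 13 = 23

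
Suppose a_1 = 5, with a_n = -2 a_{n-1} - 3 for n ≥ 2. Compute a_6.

a_2 = -2*5 - 3 = -13
a_3 = -2*(-13) - 3 = 23
a_4 = -2*23 - 3 = -49
a_5 = -2*(-49) - 3 = 95
a_6 = -2*95 - 3 = -193

-193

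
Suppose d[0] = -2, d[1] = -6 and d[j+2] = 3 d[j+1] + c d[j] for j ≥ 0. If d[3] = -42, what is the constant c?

d[2] = -18 - 2c
d[3] = -54 - 12c
So -54 - 12c = -42, giving c = -1.

-1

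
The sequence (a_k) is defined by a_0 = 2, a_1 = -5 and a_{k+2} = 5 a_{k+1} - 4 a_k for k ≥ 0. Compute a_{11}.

-9786705

a_2 = 5*(-5) - 4*2 = -33
a_3 = 5*(-33) - 4*(-5) = -145
a_4 = 5*(-145) - 4*(-33) = -593
a_5 = 5*(-593) - 4*(-145) = -2385
a_6 = 5*(-2385) - 4*(-593) = -9553
a_7 = 5*(-9553) - 4*(-2385) = -38225
a_8 = 5*(-38225) - 4*(-9553) = -152913
a_9 = 5*(-152913) - 4*(-38225) = -611665
a_{10} = 5*(-611665) - 4*(-152913) = -2446673
a_{11} = 5*(-2446673) - 4*(-611665) = -9786705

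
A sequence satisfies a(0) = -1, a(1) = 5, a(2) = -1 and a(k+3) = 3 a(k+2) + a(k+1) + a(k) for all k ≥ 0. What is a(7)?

241

a(3) = 3*(-1) + 5 + (-1) = 1
a(4) = 3*1 + (-1) + 5 = 7
a(5) = 3*7 + 1 + (-1) = 21
a(6) = 3*21 + 7 + 1 = 71
a(7) = 3*71 + 21 + 7 = 241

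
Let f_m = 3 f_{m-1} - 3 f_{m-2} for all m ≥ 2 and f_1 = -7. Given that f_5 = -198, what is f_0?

Let f_0 = z.
f_2 = -21 - 3z
f_3 = -42 - 9z
f_4 = -63 - 18z
f_5 = -63 - 27z
So -63 - 27z = -198, giving z = 5.

5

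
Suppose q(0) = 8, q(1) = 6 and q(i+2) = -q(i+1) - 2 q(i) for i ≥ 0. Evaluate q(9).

-150

q(2) = -6 - 2·8 = -22
q(3) = -(-22) - 2·6 = 10
q(4) = -10 - 2·(-22) = 34
q(5) = -34 - 2·10 = -54
q(6) = -(-54) - 2·34 = -14
q(7) = -(-14) - 2·(-54) = 122
q(8) = -122 - 2·(-14) = -94
q(9) = -(-94) - 2·122 = -150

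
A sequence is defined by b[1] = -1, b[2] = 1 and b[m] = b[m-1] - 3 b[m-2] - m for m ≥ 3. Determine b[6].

b[3] = 1 - 3*(-1) - 3 = 1
b[4] = 1 - 3*1 - 4 = -6
b[5] = (-6) - 3*1 - 5 = -14
b[6] = (-14) - 3*(-6) - 6 = -2

-2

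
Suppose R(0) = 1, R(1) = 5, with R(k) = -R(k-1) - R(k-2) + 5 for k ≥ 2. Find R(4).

R(2) = -5 - 1 + 5 = -1
R(3) = -(-1) - 5 + 5 = 1
R(4) = -1 - (-1) + 5 = 5

5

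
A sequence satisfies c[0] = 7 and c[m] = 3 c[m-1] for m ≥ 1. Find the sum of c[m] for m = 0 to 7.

c[1] = 3*7 = 21
c[2] = 3*21 = 63
c[3] = 3*63 = 189
c[4] = 3*189 = 567
c[5] = 3*567 = 1701
c[6] = 3*1701 = 5103
c[7] = 3*5103 = 15309
Sum = 7 + 21 + 63 + 189 + 567 + 1701 + 5103 + 15309 = 22960

22960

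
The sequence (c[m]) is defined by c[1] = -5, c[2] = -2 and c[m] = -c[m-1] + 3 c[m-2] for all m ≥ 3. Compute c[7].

-205

c[3] = -(-2) + 3(-5) = -13
c[4] = -(-13) + 3(-2) = 7
c[5] = -7 + 3(-13) = -46
c[6] = -(-46) + 3(7) = 67
c[7] = -67 + 3(-46) = -205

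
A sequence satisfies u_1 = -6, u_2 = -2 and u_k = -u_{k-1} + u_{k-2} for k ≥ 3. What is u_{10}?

u_3 = -(-2) + (-6) = -4
u_4 = -(-4) + (-2) = 2
u_5 = -2 + (-4) = -6
u_6 = -(-6) + 2 = 8
u_7 = -8 + (-6) = -14
u_8 = -(-14) + 8 = 22
u_9 = -22 + (-14) = -36
u_{10} = -(-36) + 22 = 58

58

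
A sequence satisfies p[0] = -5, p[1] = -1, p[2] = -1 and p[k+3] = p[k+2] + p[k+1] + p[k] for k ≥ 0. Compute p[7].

-59

p[3] = (-1) + (-1) + (-5) = -7
p[4] = (-7) + (-1) + (-1) = -9
p[5] = (-9) + (-7) + (-1) = -17
p[6] = (-17) + (-9) + (-7) = -33
p[7] = (-33) + (-17) + (-9) = -59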